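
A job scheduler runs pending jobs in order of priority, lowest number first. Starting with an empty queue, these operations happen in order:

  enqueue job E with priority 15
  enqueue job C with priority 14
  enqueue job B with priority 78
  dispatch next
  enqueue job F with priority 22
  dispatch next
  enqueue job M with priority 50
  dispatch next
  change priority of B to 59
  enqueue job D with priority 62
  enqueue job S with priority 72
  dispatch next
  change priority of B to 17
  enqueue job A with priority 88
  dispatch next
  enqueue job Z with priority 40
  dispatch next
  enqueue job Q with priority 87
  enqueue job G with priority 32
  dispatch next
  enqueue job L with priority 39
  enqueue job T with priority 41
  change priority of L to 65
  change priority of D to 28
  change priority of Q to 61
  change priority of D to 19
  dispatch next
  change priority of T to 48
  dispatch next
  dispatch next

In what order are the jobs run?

add E (priority 15) → {E:15}
add C (priority 14) → {C:14, E:15}
add B (priority 78) → {C:14, E:15, B:78}
dispatch next → C; now {E:15, B:78}
add F (priority 22) → {E:15, F:22, B:78}
dispatch next → E; now {F:22, B:78}
add M (priority 50) → {F:22, M:50, B:78}
dispatch next → F; now {M:50, B:78}
update B to priority 59 → {M:50, B:59}
add D (priority 62) → {M:50, B:59, D:62}
add S (priority 72) → {M:50, B:59, D:62, S:72}
dispatch next → M; now {B:59, D:62, S:72}
update B to priority 17 → {B:17, D:62, S:72}
add A (priority 88) → {B:17, D:62, S:72, A:88}
dispatch next → B; now {D:62, S:72, A:88}
add Z (priority 40) → {Z:40, D:62, S:72, A:88}
dispatch next → Z; now {D:62, S:72, A:88}
add Q (priority 87) → {D:62, S:72, Q:87, A:88}
add G (priority 32) → {G:32, D:62, S:72, Q:87, A:88}
dispatch next → G; now {D:62, S:72, Q:87, A:88}
add L (priority 39) → {L:39, D:62, S:72, Q:87, A:88}
add T (priority 41) → {L:39, T:41, D:62, S:72, Q:87, A:88}
update L to priority 65 → {T:41, D:62, L:65, S:72, Q:87, A:88}
update D to priority 28 → {D:28, T:41, L:65, S:72, Q:87, A:88}
update Q to priority 61 → {D:28, T:41, Q:61, L:65, S:72, A:88}
update D to priority 19 → {D:19, T:41, Q:61, L:65, S:72, A:88}
dispatch next → D; now {T:41, Q:61, L:65, S:72, A:88}
update T to priority 48 → {T:48, Q:61, L:65, S:72, A:88}
dispatch next → T; now {Q:61, L:65, S:72, A:88}
dispatch next → Q; now {L:65, S:72, A:88}

C, E, F, M, B, Z, G, D, T, Q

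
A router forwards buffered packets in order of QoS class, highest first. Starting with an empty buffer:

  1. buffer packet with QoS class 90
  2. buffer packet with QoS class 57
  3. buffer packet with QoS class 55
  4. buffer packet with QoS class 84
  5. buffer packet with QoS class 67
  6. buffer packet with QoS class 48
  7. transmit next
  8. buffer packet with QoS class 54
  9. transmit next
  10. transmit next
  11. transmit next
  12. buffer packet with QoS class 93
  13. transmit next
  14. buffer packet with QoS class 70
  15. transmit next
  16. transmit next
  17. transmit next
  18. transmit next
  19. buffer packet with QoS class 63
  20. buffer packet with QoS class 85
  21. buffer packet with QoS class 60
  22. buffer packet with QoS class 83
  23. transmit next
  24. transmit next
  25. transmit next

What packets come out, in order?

90, 84, 67, 57, 93, 70, 55, 54, 48, 85, 83, 63

insert 90 → {90}
insert 57 → {90, 57}
insert 55 → {90, 57, 55}
insert 84 → {90, 84, 57, 55}
insert 67 → {90, 84, 67, 57, 55}
insert 48 → {90, 84, 67, 57, 55, 48}
transmit next → 90; now {84, 67, 57, 55, 48}
insert 54 → {84, 67, 57, 55, 54, 48}
transmit next → 84; now {67, 57, 55, 54, 48}
transmit next → 67; now {57, 55, 54, 48}
transmit next → 57; now {55, 54, 48}
insert 93 → {93, 55, 54, 48}
transmit next → 93; now {55, 54, 48}
insert 70 → {70, 55, 54, 48}
transmit next → 70; now {55, 54, 48}
transmit next → 55; now {54, 48}
transmit next → 54; now {48}
transmit next → 48; now {}
insert 63 → {63}
insert 85 → {85, 63}
insert 60 → {85, 63, 60}
insert 83 → {85, 83, 63, 60}
transmit next → 85; now {83, 63, 60}
transmit next → 83; now {63, 60}
transmit next → 63; now {60}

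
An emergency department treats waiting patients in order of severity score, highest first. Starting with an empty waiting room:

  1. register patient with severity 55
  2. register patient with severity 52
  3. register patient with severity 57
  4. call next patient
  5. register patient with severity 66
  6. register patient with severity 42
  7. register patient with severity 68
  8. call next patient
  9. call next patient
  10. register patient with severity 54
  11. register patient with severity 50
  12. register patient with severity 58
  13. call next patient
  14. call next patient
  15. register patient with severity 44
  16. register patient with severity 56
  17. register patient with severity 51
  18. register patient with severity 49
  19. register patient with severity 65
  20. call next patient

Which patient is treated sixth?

65

insert 55 → {55}
insert 52 → {55, 52}
insert 57 → {57, 55, 52}
call next patient → 57; now {55, 52}
insert 66 → {66, 55, 52}
insert 42 → {66, 55, 52, 42}
insert 68 → {68, 66, 55, 52, 42}
call next patient → 68; now {66, 55, 52, 42}
call next patient → 66; now {55, 52, 42}
insert 54 → {55, 54, 52, 42}
insert 50 → {55, 54, 52, 50, 42}
insert 58 → {58, 55, 54, 52, 50, 42}
call next patient → 58; now {55, 54, 52, 50, 42}
call next patient → 55; now {54, 52, 50, 42}
insert 44 → {54, 52, 50, 44, 42}
insert 56 → {56, 54, 52, 50, 44, 42}
insert 51 → {56, 54, 52, 51, 50, 44, 42}
insert 49 → {56, 54, 52, 51, 50, 49, 44, 42}
insert 65 → {65, 56, 54, 52, 51, 50, 49, 44, 42}
call next patient → 65; now {56, 54, 52, 51, 50, 49, 44, 42}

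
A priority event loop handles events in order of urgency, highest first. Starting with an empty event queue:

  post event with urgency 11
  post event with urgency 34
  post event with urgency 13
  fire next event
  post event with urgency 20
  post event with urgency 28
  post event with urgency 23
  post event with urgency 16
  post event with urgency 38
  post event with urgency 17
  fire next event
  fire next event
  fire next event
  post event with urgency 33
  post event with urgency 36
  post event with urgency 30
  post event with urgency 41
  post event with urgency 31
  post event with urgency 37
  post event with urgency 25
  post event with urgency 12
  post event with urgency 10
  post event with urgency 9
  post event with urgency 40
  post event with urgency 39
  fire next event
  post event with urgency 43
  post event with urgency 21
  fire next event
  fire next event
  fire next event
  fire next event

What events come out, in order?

[34, 38, 28, 23, 41, 43, 40, 39, 37]

insert 11 → {11}
insert 34 → {34, 11}
insert 13 → {34, 13, 11}
fire next event → 34; now {13, 11}
insert 20 → {20, 13, 11}
insert 28 → {28, 20, 13, 11}
insert 23 → {28, 23, 20, 13, 11}
insert 16 → {28, 23, 20, 16, 13, 11}
insert 38 → {38, 28, 23, 20, 16, 13, 11}
insert 17 → {38, 28, 23, 20, 17, 16, 13, 11}
fire next event → 38; now {28, 23, 20, 17, 16, 13, 11}
fire next event → 28; now {23, 20, 17, 16, 13, 11}
fire next event → 23; now {20, 17, 16, 13, 11}
insert 33 → {33, 20, 17, 16, 13, 11}
insert 36 → {36, 33, 20, 17, 16, 13, 11}
insert 30 → {36, 33, 30, 20, 17, 16, 13, 11}
insert 41 → {41, 36, 33, 30, 20, 17, 16, 13, 11}
insert 31 → {41, 36, 33, 31, 30, 20, 17, 16, 13, 11}
insert 37 → {41, 37, 36, 33, 31, 30, 20, 17, 16, 13, 11}
insert 25 → {41, 37, 36, 33, 31, 30, 25, 20, 17, 16, 13, 11}
insert 12 → {41, 37, 36, 33, 31, 30, 25, 20, 17, 16, 13, 12, 11}
insert 10 → {41, 37, 36, 33, 31, 30, 25, 20, 17, 16, 13, 12, 11, 10}
insert 9 → {41, 37, 36, 33, 31, 30, 25, 20, 17, 16, 13, 12, 11, 10, 9}
insert 40 → {41, 40, 37, 36, 33, 31, 30, 25, 20, 17, 16, 13, 12, 11, 10, 9}
insert 39 → {41, 40, 39, 37, 36, 33, 31, 30, 25, 20, 17, 16, 13, 12, 11, 10, 9}
fire next event → 41; now {40, 39, 37, 36, 33, 31, 30, 25, 20, 17, 16, 13, 12, 11, 10, 9}
insert 43 → {43, 40, 39, 37, 36, 33, 31, 30, 25, 20, 17, 16, 13, 12, 11, 10, 9}
insert 21 → {43, 40, 39, 37, 36, 33, 31, 30, 25, 21, 20, 17, 16, 13, 12, 11, 10, 9}
fire next event → 43; now {40, 39, 37, 36, 33, 31, 30, 25, 21, 20, 17, 16, 13, 12, 11, 10, 9}
fire next event → 40; now {39, 37, 36, 33, 31, 30, 25, 21, 20, 17, 16, 13, 12, 11, 10, 9}
fire next event → 39; now {37, 36, 33, 31, 30, 25, 21, 20, 17, 16, 13, 12, 11, 10, 9}
fire next event → 37; now {36, 33, 31, 30, 25, 21, 20, 17, 16, 13, 12, 11, 10, 9}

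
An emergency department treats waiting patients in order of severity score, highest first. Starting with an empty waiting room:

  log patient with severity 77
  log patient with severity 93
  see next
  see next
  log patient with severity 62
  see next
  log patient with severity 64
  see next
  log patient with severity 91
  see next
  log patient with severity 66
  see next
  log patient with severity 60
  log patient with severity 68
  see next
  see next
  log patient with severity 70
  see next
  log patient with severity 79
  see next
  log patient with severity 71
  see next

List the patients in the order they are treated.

insert 77 → {77}
insert 93 → {93, 77}
see next → 93; now {77}
see next → 77; now {}
insert 62 → {62}
see next → 62; now {}
insert 64 → {64}
see next → 64; now {}
insert 91 → {91}
see next → 91; now {}
insert 66 → {66}
see next → 66; now {}
insert 60 → {60}
insert 68 → {68, 60}
see next → 68; now {60}
see next → 60; now {}
insert 70 → {70}
see next → 70; now {}
insert 79 → {79}
see next → 79; now {}
insert 71 → {71}
see next → 71; now {}

93 → 77 → 62 → 64 → 91 → 66 → 68 → 60 → 70 → 79 → 71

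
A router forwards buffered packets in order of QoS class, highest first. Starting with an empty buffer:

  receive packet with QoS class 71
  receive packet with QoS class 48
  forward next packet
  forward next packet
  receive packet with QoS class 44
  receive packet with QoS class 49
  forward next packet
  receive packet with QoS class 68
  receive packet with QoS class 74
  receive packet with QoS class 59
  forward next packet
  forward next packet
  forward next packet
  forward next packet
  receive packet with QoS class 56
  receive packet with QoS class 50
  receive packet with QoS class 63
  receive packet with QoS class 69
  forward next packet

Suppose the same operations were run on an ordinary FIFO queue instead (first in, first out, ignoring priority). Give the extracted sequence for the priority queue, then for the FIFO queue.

insert 71 → {71}
insert 48 → {71, 48}
forward next packet → 71; now {48}
forward next packet → 48; now {}
insert 44 → {44}
insert 49 → {49, 44}
forward next packet → 49; now {44}
insert 68 → {68, 44}
insert 74 → {74, 68, 44}
insert 59 → {74, 68, 59, 44}
forward next packet → 74; now {68, 59, 44}
forward next packet → 68; now {59, 44}
forward next packet → 59; now {44}
forward next packet → 44; now {}
insert 56 → {56}
insert 50 → {56, 50}
insert 63 → {63, 56, 50}
insert 69 → {69, 63, 56, 50}
forward next packet → 69; now {63, 56, 50}

priority queue: 71 → 48 → 49 → 74 → 68 → 59 → 44 → 69; FIFO queue: [71, 48, 44, 49, 68, 74, 59, 56]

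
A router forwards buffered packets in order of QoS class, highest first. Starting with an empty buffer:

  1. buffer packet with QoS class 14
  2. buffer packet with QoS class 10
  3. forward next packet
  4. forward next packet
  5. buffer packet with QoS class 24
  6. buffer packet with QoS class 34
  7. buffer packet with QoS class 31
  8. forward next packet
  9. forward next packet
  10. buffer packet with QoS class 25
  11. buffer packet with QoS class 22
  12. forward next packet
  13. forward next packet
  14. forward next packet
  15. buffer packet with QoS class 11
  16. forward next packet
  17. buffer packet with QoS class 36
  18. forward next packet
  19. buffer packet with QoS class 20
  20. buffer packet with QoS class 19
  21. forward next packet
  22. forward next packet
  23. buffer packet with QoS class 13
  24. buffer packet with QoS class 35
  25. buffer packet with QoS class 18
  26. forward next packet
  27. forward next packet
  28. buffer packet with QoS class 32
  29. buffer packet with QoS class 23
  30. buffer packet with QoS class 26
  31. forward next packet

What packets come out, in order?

14 → 10 → 34 → 31 → 25 → 24 → 22 → 11 → 36 → 20 → 19 → 35 → 18 → 32

insert 14 → {14}
insert 10 → {14, 10}
forward next packet → 14; now {10}
forward next packet → 10; now {}
insert 24 → {24}
insert 34 → {34, 24}
insert 31 → {34, 31, 24}
forward next packet → 34; now {31, 24}
forward next packet → 31; now {24}
insert 25 → {25, 24}
insert 22 → {25, 24, 22}
forward next packet → 25; now {24, 22}
forward next packet → 24; now {22}
forward next packet → 22; now {}
insert 11 → {11}
forward next packet → 11; now {}
insert 36 → {36}
forward next packet → 36; now {}
insert 20 → {20}
insert 19 → {20, 19}
forward next packet → 20; now {19}
forward next packet → 19; now {}
insert 13 → {13}
insert 35 → {35, 13}
insert 18 → {35, 18, 13}
forward next packet → 35; now {18, 13}
forward next packet → 18; now {13}
insert 32 → {32, 13}
insert 23 → {32, 23, 13}
insert 26 → {32, 26, 23, 13}
forward next packet → 32; now {26, 23, 13}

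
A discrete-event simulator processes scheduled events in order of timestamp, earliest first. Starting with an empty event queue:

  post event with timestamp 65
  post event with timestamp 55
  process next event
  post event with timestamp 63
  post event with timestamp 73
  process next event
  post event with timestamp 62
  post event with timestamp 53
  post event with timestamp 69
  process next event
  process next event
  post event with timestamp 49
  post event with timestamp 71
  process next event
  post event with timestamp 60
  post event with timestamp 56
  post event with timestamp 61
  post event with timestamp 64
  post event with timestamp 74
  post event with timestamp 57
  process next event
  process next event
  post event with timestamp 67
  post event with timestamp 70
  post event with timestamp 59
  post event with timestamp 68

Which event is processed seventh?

insert 65 → {65}
insert 55 → {55, 65}
process next event → 55; now {65}
insert 63 → {63, 65}
insert 73 → {63, 65, 73}
process next event → 63; now {65, 73}
insert 62 → {62, 65, 73}
insert 53 → {53, 62, 65, 73}
insert 69 → {53, 62, 65, 69, 73}
process next event → 53; now {62, 65, 69, 73}
process next event → 62; now {65, 69, 73}
insert 49 → {49, 65, 69, 73}
insert 71 → {49, 65, 69, 71, 73}
process next event → 49; now {65, 69, 71, 73}
insert 60 → {60, 65, 69, 71, 73}
insert 56 → {56, 60, 65, 69, 71, 73}
insert 61 → {56, 60, 61, 65, 69, 71, 73}
insert 64 → {56, 60, 61, 64, 65, 69, 71, 73}
insert 74 → {56, 60, 61, 64, 65, 69, 71, 73, 74}
insert 57 → {56, 57, 60, 61, 64, 65, 69, 71, 73, 74}
process next event → 56; now {57, 60, 61, 64, 65, 69, 71, 73, 74}
process next event → 57; now {60, 61, 64, 65, 69, 71, 73, 74}
insert 67 → {60, 61, 64, 65, 67, 69, 71, 73, 74}
insert 70 → {60, 61, 64, 65, 67, 69, 70, 71, 73, 74}
insert 59 → {59, 60, 61, 64, 65, 67, 69, 70, 71, 73, 74}
insert 68 → {59, 60, 61, 64, 65, 67, 68, 69, 70, 71, 73, 74}

57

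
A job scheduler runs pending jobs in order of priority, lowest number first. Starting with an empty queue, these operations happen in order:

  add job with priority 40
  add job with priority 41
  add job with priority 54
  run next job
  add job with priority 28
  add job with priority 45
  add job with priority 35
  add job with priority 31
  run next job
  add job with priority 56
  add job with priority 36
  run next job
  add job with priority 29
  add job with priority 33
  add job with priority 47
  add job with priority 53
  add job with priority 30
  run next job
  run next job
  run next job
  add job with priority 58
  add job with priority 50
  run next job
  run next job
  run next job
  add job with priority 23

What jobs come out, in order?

40 → 28 → 31 → 29 → 30 → 33 → 35 → 36 → 41

insert 40 → {40}
insert 41 → {40, 41}
insert 54 → {40, 41, 54}
run next job → 40; now {41, 54}
insert 28 → {28, 41, 54}
insert 45 → {28, 41, 45, 54}
insert 35 → {28, 35, 41, 45, 54}
insert 31 → {28, 31, 35, 41, 45, 54}
run next job → 28; now {31, 35, 41, 45, 54}
insert 56 → {31, 35, 41, 45, 54, 56}
insert 36 → {31, 35, 36, 41, 45, 54, 56}
run next job → 31; now {35, 36, 41, 45, 54, 56}
insert 29 → {29, 35, 36, 41, 45, 54, 56}
insert 33 → {29, 33, 35, 36, 41, 45, 54, 56}
insert 47 → {29, 33, 35, 36, 41, 45, 47, 54, 56}
insert 53 → {29, 33, 35, 36, 41, 45, 47, 53, 54, 56}
insert 30 → {29, 30, 33, 35, 36, 41, 45, 47, 53, 54, 56}
run next job → 29; now {30, 33, 35, 36, 41, 45, 47, 53, 54, 56}
run next job → 30; now {33, 35, 36, 41, 45, 47, 53, 54, 56}
run next job → 33; now {35, 36, 41, 45, 47, 53, 54, 56}
insert 58 → {35, 36, 41, 45, 47, 53, 54, 56, 58}
insert 50 → {35, 36, 41, 45, 47, 50, 53, 54, 56, 58}
run next job → 35; now {36, 41, 45, 47, 50, 53, 54, 56, 58}
run next job → 36; now {41, 45, 47, 50, 53, 54, 56, 58}
run next job → 41; now {45, 47, 50, 53, 54, 56, 58}
insert 23 → {23, 45, 47, 50, 53, 54, 56, 58}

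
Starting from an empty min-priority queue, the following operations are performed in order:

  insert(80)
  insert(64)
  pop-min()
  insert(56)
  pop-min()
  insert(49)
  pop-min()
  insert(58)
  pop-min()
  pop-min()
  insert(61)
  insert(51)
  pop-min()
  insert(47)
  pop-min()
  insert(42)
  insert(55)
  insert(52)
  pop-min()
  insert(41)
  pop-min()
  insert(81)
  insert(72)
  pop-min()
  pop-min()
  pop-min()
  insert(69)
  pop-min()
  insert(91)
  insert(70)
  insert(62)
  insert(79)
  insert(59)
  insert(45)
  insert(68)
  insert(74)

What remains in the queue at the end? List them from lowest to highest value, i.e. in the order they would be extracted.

insert 80 → {80}
insert 64 → {64, 80}
pop-min → 64; now {80}
insert 56 → {56, 80}
pop-min → 56; now {80}
insert 49 → {49, 80}
pop-min → 49; now {80}
insert 58 → {58, 80}
pop-min → 58; now {80}
pop-min → 80; now {}
insert 61 → {61}
insert 51 → {51, 61}
pop-min → 51; now {61}
insert 47 → {47, 61}
pop-min → 47; now {61}
insert 42 → {42, 61}
insert 55 → {42, 55, 61}
insert 52 → {42, 52, 55, 61}
pop-min → 42; now {52, 55, 61}
insert 41 → {41, 52, 55, 61}
pop-min → 41; now {52, 55, 61}
insert 81 → {52, 55, 61, 81}
insert 72 → {52, 55, 61, 72, 81}
pop-min → 52; now {55, 61, 72, 81}
pop-min → 55; now {61, 72, 81}
pop-min → 61; now {72, 81}
insert 69 → {69, 72, 81}
pop-min → 69; now {72, 81}
insert 91 → {72, 81, 91}
insert 70 → {70, 72, 81, 91}
insert 62 → {62, 70, 72, 81, 91}
insert 79 → {62, 70, 72, 79, 81, 91}
insert 59 → {59, 62, 70, 72, 79, 81, 91}
insert 45 → {45, 59, 62, 70, 72, 79, 81, 91}
insert 68 → {45, 59, 62, 68, 70, 72, 79, 81, 91}
insert 74 → {45, 59, 62, 68, 70, 72, 74, 79, 81, 91}

[45, 59, 62, 68, 70, 72, 74, 79, 81, 91]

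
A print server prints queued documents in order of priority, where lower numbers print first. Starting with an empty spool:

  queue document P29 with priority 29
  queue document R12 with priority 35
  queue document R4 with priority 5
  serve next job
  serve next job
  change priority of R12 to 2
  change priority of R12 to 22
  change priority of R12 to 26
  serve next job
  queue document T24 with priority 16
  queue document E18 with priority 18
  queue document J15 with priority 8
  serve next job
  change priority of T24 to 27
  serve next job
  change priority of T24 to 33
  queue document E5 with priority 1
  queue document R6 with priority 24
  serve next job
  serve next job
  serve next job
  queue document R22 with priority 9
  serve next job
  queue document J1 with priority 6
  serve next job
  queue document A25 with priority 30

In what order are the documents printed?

[R4, P29, R12, J15, E18, E5, R6, T24, R22, J1]

add P29 (priority 29) → {P29:29}
add R12 (priority 35) → {P29:29, R12:35}
add R4 (priority 5) → {R4:5, P29:29, R12:35}
serve next job → R4; now {P29:29, R12:35}
serve next job → P29; now {R12:35}
update R12 to priority 2 → {R12:2}
update R12 to priority 22 → {R12:22}
update R12 to priority 26 → {R12:26}
serve next job → R12; now {}
add T24 (priority 16) → {T24:16}
add E18 (priority 18) → {T24:16, E18:18}
add J15 (priority 8) → {J15:8, T24:16, E18:18}
serve next job → J15; now {T24:16, E18:18}
update T24 to priority 27 → {E18:18, T24:27}
serve next job → E18; now {T24:27}
update T24 to priority 33 → {T24:33}
add E5 (priority 1) → {E5:1, T24:33}
add R6 (priority 24) → {E5:1, R6:24, T24:33}
serve next job → E5; now {R6:24, T24:33}
serve next job → R6; now {T24:33}
serve next job → T24; now {}
add R22 (priority 9) → {R22:9}
serve next job → R22; now {}
add J1 (priority 6) → {J1:6}
serve next job → J1; now {}
add A25 (priority 30) → {A25:30}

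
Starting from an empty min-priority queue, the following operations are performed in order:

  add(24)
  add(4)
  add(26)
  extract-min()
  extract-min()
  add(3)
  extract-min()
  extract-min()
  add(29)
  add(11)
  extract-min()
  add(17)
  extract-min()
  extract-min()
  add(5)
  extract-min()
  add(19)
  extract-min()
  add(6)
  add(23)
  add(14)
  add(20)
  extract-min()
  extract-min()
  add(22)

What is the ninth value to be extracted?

19

insert 24 → {24}
insert 4 → {4, 24}
insert 26 → {4, 24, 26}
extract-min → 4; now {24, 26}
extract-min → 24; now {26}
insert 3 → {3, 26}
extract-min → 3; now {26}
extract-min → 26; now {}
insert 29 → {29}
insert 11 → {11, 29}
extract-min → 11; now {29}
insert 17 → {17, 29}
extract-min → 17; now {29}
extract-min → 29; now {}
insert 5 → {5}
extract-min → 5; now {}
insert 19 → {19}
extract-min → 19; now {}
insert 6 → {6}
insert 23 → {6, 23}
insert 14 → {6, 14, 23}
insert 20 → {6, 14, 20, 23}
extract-min → 6; now {14, 20, 23}
extract-min → 14; now {20, 23}
insert 22 → {20, 22, 23}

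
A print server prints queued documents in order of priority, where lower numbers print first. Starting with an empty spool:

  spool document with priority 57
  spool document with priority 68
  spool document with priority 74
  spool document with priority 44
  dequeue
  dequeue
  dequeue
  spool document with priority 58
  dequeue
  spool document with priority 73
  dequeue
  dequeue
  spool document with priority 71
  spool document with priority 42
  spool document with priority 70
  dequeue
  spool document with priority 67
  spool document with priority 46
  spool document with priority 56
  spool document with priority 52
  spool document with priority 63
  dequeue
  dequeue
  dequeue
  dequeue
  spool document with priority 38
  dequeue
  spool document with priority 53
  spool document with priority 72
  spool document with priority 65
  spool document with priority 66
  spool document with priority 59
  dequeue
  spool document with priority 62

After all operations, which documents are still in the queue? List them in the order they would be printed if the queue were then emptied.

[59, 62, 65, 66, 67, 70, 71, 72]

insert 57 → {57}
insert 68 → {57, 68}
insert 74 → {57, 68, 74}
insert 44 → {44, 57, 68, 74}
dequeue → 44; now {57, 68, 74}
dequeue → 57; now {68, 74}
dequeue → 68; now {74}
insert 58 → {58, 74}
dequeue → 58; now {74}
insert 73 → {73, 74}
dequeue → 73; now {74}
dequeue → 74; now {}
insert 71 → {71}
insert 42 → {42, 71}
insert 70 → {42, 70, 71}
dequeue → 42; now {70, 71}
insert 67 → {67, 70, 71}
insert 46 → {46, 67, 70, 71}
insert 56 → {46, 56, 67, 70, 71}
insert 52 → {46, 52, 56, 67, 70, 71}
insert 63 → {46, 52, 56, 63, 67, 70, 71}
dequeue → 46; now {52, 56, 63, 67, 70, 71}
dequeue → 52; now {56, 63, 67, 70, 71}
dequeue → 56; now {63, 67, 70, 71}
dequeue → 63; now {67, 70, 71}
insert 38 → {38, 67, 70, 71}
dequeue → 38; now {67, 70, 71}
insert 53 → {53, 67, 70, 71}
insert 72 → {53, 67, 70, 71, 72}
insert 65 → {53, 65, 67, 70, 71, 72}
insert 66 → {53, 65, 66, 67, 70, 71, 72}
insert 59 → {53, 59, 65, 66, 67, 70, 71, 72}
dequeue → 53; now {59, 65, 66, 67, 70, 71, 72}
insert 62 → {59, 62, 65, 66, 67, 70, 71, 72}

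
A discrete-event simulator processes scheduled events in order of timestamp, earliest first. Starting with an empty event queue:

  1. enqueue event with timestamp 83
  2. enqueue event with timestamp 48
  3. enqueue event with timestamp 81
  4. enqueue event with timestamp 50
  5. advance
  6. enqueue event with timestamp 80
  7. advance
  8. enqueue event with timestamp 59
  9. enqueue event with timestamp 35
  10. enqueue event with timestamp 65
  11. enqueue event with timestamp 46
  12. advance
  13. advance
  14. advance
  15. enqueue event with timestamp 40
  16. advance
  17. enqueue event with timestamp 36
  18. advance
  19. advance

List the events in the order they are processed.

48, 50, 35, 46, 59, 40, 36, 65

insert 83 → {83}
insert 48 → {48, 83}
insert 81 → {48, 81, 83}
insert 50 → {48, 50, 81, 83}
advance → 48; now {50, 81, 83}
insert 80 → {50, 80, 81, 83}
advance → 50; now {80, 81, 83}
insert 59 → {59, 80, 81, 83}
insert 35 → {35, 59, 80, 81, 83}
insert 65 → {35, 59, 65, 80, 81, 83}
insert 46 → {35, 46, 59, 65, 80, 81, 83}
advance → 35; now {46, 59, 65, 80, 81, 83}
advance → 46; now {59, 65, 80, 81, 83}
advance → 59; now {65, 80, 81, 83}
insert 40 → {40, 65, 80, 81, 83}
advance → 40; now {65, 80, 81, 83}
insert 36 → {36, 65, 80, 81, 83}
advance → 36; now {65, 80, 81, 83}
advance → 65; now {80, 81, 83}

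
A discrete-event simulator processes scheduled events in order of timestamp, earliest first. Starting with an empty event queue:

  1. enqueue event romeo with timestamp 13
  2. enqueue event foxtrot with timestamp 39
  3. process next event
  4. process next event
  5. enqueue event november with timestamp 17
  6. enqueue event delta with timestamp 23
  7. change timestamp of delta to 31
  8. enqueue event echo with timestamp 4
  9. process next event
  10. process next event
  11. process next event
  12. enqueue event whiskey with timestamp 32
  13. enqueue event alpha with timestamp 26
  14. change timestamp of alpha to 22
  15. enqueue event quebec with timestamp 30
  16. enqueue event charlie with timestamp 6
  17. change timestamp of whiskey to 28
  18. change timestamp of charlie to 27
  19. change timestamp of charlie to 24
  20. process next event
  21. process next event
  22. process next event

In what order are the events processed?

romeo → foxtrot → echo → november → delta → alpha → charlie → whiskey

add romeo (timestamp 13) → {romeo:13}
add foxtrot (timestamp 39) → {romeo:13, foxtrot:39}
process next event → romeo; now {foxtrot:39}
process next event → foxtrot; now {}
add november (timestamp 17) → {november:17}
add delta (timestamp 23) → {november:17, delta:23}
update delta to timestamp 31 → {november:17, delta:31}
add echo (timestamp 4) → {echo:4, november:17, delta:31}
process next event → echo; now {november:17, delta:31}
process next event → november; now {delta:31}
process next event → delta; now {}
add whiskey (timestamp 32) → {whiskey:32}
add alpha (timestamp 26) → {alpha:26, whiskey:32}
update alpha to timestamp 22 → {alpha:22, whiskey:32}
add quebec (timestamp 30) → {alpha:22, quebec:30, whiskey:32}
add charlie (timestamp 6) → {charlie:6, alpha:22, quebec:30, whiskey:32}
update whiskey to timestamp 28 → {charlie:6, alpha:22, whiskey:28, quebec:30}
update charlie to timestamp 27 → {alpha:22, charlie:27, whiskey:28, quebec:30}
update charlie to timestamp 24 → {alpha:22, charlie:24, whiskey:28, quebec:30}
process next event → alpha; now {charlie:24, whiskey:28, quebec:30}
process next event → charlie; now {whiskey:28, quebec:30}
process next event → whiskey; now {quebec:30}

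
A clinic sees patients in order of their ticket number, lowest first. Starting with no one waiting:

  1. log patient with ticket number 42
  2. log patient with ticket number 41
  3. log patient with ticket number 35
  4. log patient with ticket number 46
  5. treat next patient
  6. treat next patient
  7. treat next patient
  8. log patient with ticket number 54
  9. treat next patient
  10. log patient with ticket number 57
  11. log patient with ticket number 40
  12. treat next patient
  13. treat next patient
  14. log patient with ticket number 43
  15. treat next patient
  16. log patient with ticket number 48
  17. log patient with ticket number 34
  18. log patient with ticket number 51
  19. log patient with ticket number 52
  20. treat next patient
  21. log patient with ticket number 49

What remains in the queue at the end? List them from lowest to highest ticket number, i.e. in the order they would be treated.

insert 42 → {42}
insert 41 → {41, 42}
insert 35 → {35, 41, 42}
insert 46 → {35, 41, 42, 46}
treat next patient → 35; now {41, 42, 46}
treat next patient → 41; now {42, 46}
treat next patient → 42; now {46}
insert 54 → {46, 54}
treat next patient → 46; now {54}
insert 57 → {54, 57}
insert 40 → {40, 54, 57}
treat next patient → 40; now {54, 57}
treat next patient → 54; now {57}
insert 43 → {43, 57}
treat next patient → 43; now {57}
insert 48 → {48, 57}
insert 34 → {34, 48, 57}
insert 51 → {34, 48, 51, 57}
insert 52 → {34, 48, 51, 52, 57}
treat next patient → 34; now {48, 51, 52, 57}
insert 49 → {48, 49, 51, 52, 57}

48, 49, 51, 52, 57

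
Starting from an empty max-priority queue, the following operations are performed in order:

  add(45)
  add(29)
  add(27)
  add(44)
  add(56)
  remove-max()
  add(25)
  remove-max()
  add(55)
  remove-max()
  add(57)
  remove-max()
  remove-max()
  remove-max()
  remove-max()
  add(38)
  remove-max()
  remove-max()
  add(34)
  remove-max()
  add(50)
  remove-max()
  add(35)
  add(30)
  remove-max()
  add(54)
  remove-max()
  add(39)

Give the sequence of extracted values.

insert 45 → {45}
insert 29 → {45, 29}
insert 27 → {45, 29, 27}
insert 44 → {45, 44, 29, 27}
insert 56 → {56, 45, 44, 29, 27}
remove-max → 56; now {45, 44, 29, 27}
insert 25 → {45, 44, 29, 27, 25}
remove-max → 45; now {44, 29, 27, 25}
insert 55 → {55, 44, 29, 27, 25}
remove-max → 55; now {44, 29, 27, 25}
insert 57 → {57, 44, 29, 27, 25}
remove-max → 57; now {44, 29, 27, 25}
remove-max → 44; now {29, 27, 25}
remove-max → 29; now {27, 25}
remove-max → 27; now {25}
insert 38 → {38, 25}
remove-max → 38; now {25}
remove-max → 25; now {}
insert 34 → {34}
remove-max → 34; now {}
insert 50 → {50}
remove-max → 50; now {}
insert 35 → {35}
insert 30 → {35, 30}
remove-max → 35; now {30}
insert 54 → {54, 30}
remove-max → 54; now {30}
insert 39 → {39, 30}

[56, 45, 55, 57, 44, 29, 27, 38, 25, 34, 50, 35, 54]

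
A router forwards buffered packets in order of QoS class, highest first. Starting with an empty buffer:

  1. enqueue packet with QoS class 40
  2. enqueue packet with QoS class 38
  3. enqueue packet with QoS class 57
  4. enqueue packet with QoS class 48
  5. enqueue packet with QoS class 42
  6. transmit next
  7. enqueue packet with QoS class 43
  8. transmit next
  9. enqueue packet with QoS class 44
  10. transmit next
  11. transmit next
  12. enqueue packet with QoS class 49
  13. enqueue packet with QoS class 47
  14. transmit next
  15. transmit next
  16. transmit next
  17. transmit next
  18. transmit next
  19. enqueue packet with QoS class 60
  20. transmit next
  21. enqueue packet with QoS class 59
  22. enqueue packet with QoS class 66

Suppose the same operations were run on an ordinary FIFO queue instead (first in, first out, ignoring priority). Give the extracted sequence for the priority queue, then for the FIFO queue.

priority queue: [57, 48, 44, 43, 49, 47, 42, 40, 38, 60]; FIFO queue: 40, 38, 57, 48, 42, 43, 44, 49, 47, 60

insert 40 → {40}
insert 38 → {40, 38}
insert 57 → {57, 40, 38}
insert 48 → {57, 48, 40, 38}
insert 42 → {57, 48, 42, 40, 38}
transmit next → 57; now {48, 42, 40, 38}
insert 43 → {48, 43, 42, 40, 38}
transmit next → 48; now {43, 42, 40, 38}
insert 44 → {44, 43, 42, 40, 38}
transmit next → 44; now {43, 42, 40, 38}
transmit next → 43; now {42, 40, 38}
insert 49 → {49, 42, 40, 38}
insert 47 → {49, 47, 42, 40, 38}
transmit next → 49; now {47, 42, 40, 38}
transmit next → 47; now {42, 40, 38}
transmit next → 42; now {40, 38}
transmit next → 40; now {38}
transmit next → 38; now {}
insert 60 → {60}
transmit next → 60; now {}
insert 59 → {59}
insert 66 → {66, 59}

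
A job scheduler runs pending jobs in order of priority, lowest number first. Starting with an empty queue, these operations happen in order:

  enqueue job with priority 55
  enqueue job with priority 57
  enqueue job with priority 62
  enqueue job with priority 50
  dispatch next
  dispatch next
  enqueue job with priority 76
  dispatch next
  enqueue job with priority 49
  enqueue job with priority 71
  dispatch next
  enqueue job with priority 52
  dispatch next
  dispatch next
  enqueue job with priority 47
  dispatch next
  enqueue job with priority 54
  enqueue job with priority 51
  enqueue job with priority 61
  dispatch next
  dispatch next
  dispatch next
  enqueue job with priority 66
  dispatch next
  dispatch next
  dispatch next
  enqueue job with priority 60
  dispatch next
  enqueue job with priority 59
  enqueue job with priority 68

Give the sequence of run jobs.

50 → 55 → 57 → 49 → 52 → 62 → 47 → 51 → 54 → 61 → 66 → 71 → 76 → 60

insert 55 → {55}
insert 57 → {55, 57}
insert 62 → {55, 57, 62}
insert 50 → {50, 55, 57, 62}
dispatch next → 50; now {55, 57, 62}
dispatch next → 55; now {57, 62}
insert 76 → {57, 62, 76}
dispatch next → 57; now {62, 76}
insert 49 → {49, 62, 76}
insert 71 → {49, 62, 71, 76}
dispatch next → 49; now {62, 71, 76}
insert 52 → {52, 62, 71, 76}
dispatch next → 52; now {62, 71, 76}
dispatch next → 62; now {71, 76}
insert 47 → {47, 71, 76}
dispatch next → 47; now {71, 76}
insert 54 → {54, 71, 76}
insert 51 → {51, 54, 71, 76}
insert 61 → {51, 54, 61, 71, 76}
dispatch next → 51; now {54, 61, 71, 76}
dispatch next → 54; now {61, 71, 76}
dispatch next → 61; now {71, 76}
insert 66 → {66, 71, 76}
dispatch next → 66; now {71, 76}
dispatch next → 71; now {76}
dispatch next → 76; now {}
insert 60 → {60}
dispatch next → 60; now {}
insert 59 → {59}
insert 68 → {59, 68}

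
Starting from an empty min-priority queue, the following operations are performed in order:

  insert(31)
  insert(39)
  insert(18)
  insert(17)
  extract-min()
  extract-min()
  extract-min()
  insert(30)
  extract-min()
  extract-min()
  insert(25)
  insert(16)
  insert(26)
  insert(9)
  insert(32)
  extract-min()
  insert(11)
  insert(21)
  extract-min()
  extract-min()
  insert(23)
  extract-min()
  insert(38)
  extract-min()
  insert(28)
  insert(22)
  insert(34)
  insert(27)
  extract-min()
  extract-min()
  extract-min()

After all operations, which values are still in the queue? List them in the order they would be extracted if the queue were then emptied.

27 → 28 → 32 → 34 → 38

insert 31 → {31}
insert 39 → {31, 39}
insert 18 → {18, 31, 39}
insert 17 → {17, 18, 31, 39}
extract-min → 17; now {18, 31, 39}
extract-min → 18; now {31, 39}
extract-min → 31; now {39}
insert 30 → {30, 39}
extract-min → 30; now {39}
extract-min → 39; now {}
insert 25 → {25}
insert 16 → {16, 25}
insert 26 → {16, 25, 26}
insert 9 → {9, 16, 25, 26}
insert 32 → {9, 16, 25, 26, 32}
extract-min → 9; now {16, 25, 26, 32}
insert 11 → {11, 16, 25, 26, 32}
insert 21 → {11, 16, 21, 25, 26, 32}
extract-min → 11; now {16, 21, 25, 26, 32}
extract-min → 16; now {21, 25, 26, 32}
insert 23 → {21, 23, 25, 26, 32}
extract-min → 21; now {23, 25, 26, 32}
insert 38 → {23, 25, 26, 32, 38}
extract-min → 23; now {25, 26, 32, 38}
insert 28 → {25, 26, 28, 32, 38}
insert 22 → {22, 25, 26, 28, 32, 38}
insert 34 → {22, 25, 26, 28, 32, 34, 38}
insert 27 → {22, 25, 26, 27, 28, 32, 34, 38}
extract-min → 22; now {25, 26, 27, 28, 32, 34, 38}
extract-min → 25; now {26, 27, 28, 32, 34, 38}
extract-min → 26; now {27, 28, 32, 34, 38}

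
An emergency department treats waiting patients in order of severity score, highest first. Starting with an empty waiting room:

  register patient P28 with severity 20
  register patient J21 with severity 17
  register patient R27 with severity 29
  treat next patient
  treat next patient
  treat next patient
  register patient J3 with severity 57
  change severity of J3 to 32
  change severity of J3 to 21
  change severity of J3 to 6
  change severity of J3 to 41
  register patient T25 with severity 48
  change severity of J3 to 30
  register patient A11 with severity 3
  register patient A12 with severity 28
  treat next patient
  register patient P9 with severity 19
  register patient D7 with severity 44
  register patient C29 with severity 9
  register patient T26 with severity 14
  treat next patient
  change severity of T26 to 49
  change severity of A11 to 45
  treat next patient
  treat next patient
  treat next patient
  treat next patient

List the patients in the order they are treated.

add P28 (severity 20) → {P28:20}
add J21 (severity 17) → {P28:20, J21:17}
add R27 (severity 29) → {R27:29, P28:20, J21:17}
treat next patient → R27; now {P28:20, J21:17}
treat next patient → P28; now {J21:17}
treat next patient → J21; now {}
add J3 (severity 57) → {J3:57}
update J3 to severity 32 → {J3:32}
update J3 to severity 21 → {J3:21}
update J3 to severity 6 → {J3:6}
update J3 to severity 41 → {J3:41}
add T25 (severity 48) → {T25:48, J3:41}
update J3 to severity 30 → {T25:48, J3:30}
add A11 (severity 3) → {T25:48, J3:30, A11:3}
add A12 (severity 28) → {T25:48, J3:30, A12:28, A11:3}
treat next patient → T25; now {J3:30, A12:28, A11:3}
add P9 (severity 19) → {J3:30, A12:28, P9:19, A11:3}
add D7 (severity 44) → {D7:44, J3:30, A12:28, P9:19, A11:3}
add C29 (severity 9) → {D7:44, J3:30, A12:28, P9:19, C29:9, A11:3}
add T26 (severity 14) → {D7:44, J3:30, A12:28, P9:19, T26:14, C29:9, A11:3}
treat next patient → D7; now {J3:30, A12:28, P9:19, T26:14, C29:9, A11:3}
update T26 to severity 49 → {T26:49, J3:30, A12:28, P9:19, C29:9, A11:3}
update A11 to severity 45 → {T26:49, A11:45, J3:30, A12:28, P9:19, C29:9}
treat next patient → T26; now {A11:45, J3:30, A12:28, P9:19, C29:9}
treat next patient → A11; now {J3:30, A12:28, P9:19, C29:9}
treat next patient → J3; now {A12:28, P9:19, C29:9}
treat next patient → A12; now {P9:19, C29:9}

R27 → P28 → J21 → T25 → D7 → T26 → A11 → J3 → A12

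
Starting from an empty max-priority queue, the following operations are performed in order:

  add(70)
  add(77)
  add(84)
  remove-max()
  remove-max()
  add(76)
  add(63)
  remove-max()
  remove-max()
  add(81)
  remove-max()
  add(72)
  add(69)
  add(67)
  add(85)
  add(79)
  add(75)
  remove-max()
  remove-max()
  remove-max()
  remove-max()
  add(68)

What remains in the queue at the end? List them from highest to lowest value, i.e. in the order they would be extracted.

insert 70 → {70}
insert 77 → {77, 70}
insert 84 → {84, 77, 70}
remove-max → 84; now {77, 70}
remove-max → 77; now {70}
insert 76 → {76, 70}
insert 63 → {76, 70, 63}
remove-max → 76; now {70, 63}
remove-max → 70; now {63}
insert 81 → {81, 63}
remove-max → 81; now {63}
insert 72 → {72, 63}
insert 69 → {72, 69, 63}
insert 67 → {72, 69, 67, 63}
insert 85 → {85, 72, 69, 67, 63}
insert 79 → {85, 79, 72, 69, 67, 63}
insert 75 → {85, 79, 75, 72, 69, 67, 63}
remove-max → 85; now {79, 75, 72, 69, 67, 63}
remove-max → 79; now {75, 72, 69, 67, 63}
remove-max → 75; now {72, 69, 67, 63}
remove-max → 72; now {69, 67, 63}
insert 68 → {69, 68, 67, 63}

69, 68, 67, 63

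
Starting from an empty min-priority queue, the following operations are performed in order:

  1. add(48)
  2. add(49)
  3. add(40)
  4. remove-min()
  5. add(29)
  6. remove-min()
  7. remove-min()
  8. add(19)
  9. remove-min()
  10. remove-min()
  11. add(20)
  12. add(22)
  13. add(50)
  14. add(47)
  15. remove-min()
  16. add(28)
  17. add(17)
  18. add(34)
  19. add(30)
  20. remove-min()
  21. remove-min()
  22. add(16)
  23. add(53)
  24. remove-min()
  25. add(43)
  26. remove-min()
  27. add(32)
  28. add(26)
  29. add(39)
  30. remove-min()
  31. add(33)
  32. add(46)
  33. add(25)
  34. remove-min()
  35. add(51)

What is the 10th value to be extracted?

28

insert 48 → {48}
insert 49 → {48, 49}
insert 40 → {40, 48, 49}
remove-min → 40; now {48, 49}
insert 29 → {29, 48, 49}
remove-min → 29; now {48, 49}
remove-min → 48; now {49}
insert 19 → {19, 49}
remove-min → 19; now {49}
remove-min → 49; now {}
insert 20 → {20}
insert 22 → {20, 22}
insert 50 → {20, 22, 50}
insert 47 → {20, 22, 47, 50}
remove-min → 20; now {22, 47, 50}
insert 28 → {22, 28, 47, 50}
insert 17 → {17, 22, 28, 47, 50}
insert 34 → {17, 22, 28, 34, 47, 50}
insert 30 → {17, 22, 28, 30, 34, 47, 50}
remove-min → 17; now {22, 28, 30, 34, 47, 50}
remove-min → 22; now {28, 30, 34, 47, 50}
insert 16 → {16, 28, 30, 34, 47, 50}
insert 53 → {16, 28, 30, 34, 47, 50, 53}
remove-min → 16; now {28, 30, 34, 47, 50, 53}
insert 43 → {28, 30, 34, 43, 47, 50, 53}
remove-min → 28; now {30, 34, 43, 47, 50, 53}
insert 32 → {30, 32, 34, 43, 47, 50, 53}
insert 26 → {26, 30, 32, 34, 43, 47, 50, 53}
insert 39 → {26, 30, 32, 34, 39, 43, 47, 50, 53}
remove-min → 26; now {30, 32, 34, 39, 43, 47, 50, 53}
insert 33 → {30, 32, 33, 34, 39, 43, 47, 50, 53}
insert 46 → {30, 32, 33, 34, 39, 43, 46, 47, 50, 53}
insert 25 → {25, 30, 32, 33, 34, 39, 43, 46, 47, 50, 53}
remove-min → 25; now {30, 32, 33, 34, 39, 43, 46, 47, 50, 53}
insert 51 → {30, 32, 33, 34, 39, 43, 46, 47, 50, 51, 53}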